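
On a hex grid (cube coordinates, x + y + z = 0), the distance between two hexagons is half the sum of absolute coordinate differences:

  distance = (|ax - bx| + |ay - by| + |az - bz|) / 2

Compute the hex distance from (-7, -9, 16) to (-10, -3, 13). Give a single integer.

|ax - bx| = |-7 - (-10)| = 3
|ay - by| = |-9 - (-3)| = 6
|az - bz| = |16 - 13| = 3
distance = (3 + 6 + 3) / 2 = 12 / 2 = 6

Answer: 6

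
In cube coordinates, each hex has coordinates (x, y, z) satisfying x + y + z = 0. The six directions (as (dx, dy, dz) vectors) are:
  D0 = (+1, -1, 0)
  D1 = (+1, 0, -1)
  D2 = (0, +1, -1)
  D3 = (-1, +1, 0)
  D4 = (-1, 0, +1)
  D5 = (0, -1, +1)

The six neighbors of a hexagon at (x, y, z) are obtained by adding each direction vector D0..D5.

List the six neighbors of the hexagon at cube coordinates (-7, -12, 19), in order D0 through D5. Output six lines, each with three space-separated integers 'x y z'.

Center: (-7, -12, 19). Add each direction:
  D0: (-7, -12, 19) + (1, -1, 0) = (-6, -13, 19)
  D1: (-7, -12, 19) + (1, 0, -1) = (-6, -12, 18)
  D2: (-7, -12, 19) + (0, 1, -1) = (-7, -11, 18)
  D3: (-7, -12, 19) + (-1, 1, 0) = (-8, -11, 19)
  D4: (-7, -12, 19) + (-1, 0, 1) = (-8, -12, 20)
  D5: (-7, -12, 19) + (0, -1, 1) = (-7, -13, 20)

Answer: -6 -13 19
-6 -12 18
-7 -11 18
-8 -11 19
-8 -12 20
-7 -13 20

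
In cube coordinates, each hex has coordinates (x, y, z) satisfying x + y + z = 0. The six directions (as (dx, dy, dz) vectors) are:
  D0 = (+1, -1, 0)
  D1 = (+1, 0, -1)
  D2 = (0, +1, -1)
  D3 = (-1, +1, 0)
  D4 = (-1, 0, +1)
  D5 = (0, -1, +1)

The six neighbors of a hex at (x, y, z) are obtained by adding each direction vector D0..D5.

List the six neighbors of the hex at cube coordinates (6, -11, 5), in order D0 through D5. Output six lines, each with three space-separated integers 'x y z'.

Center: (6, -11, 5). Add each direction:
  D0: (6, -11, 5) + (1, -1, 0) = (7, -12, 5)
  D1: (6, -11, 5) + (1, 0, -1) = (7, -11, 4)
  D2: (6, -11, 5) + (0, 1, -1) = (6, -10, 4)
  D3: (6, -11, 5) + (-1, 1, 0) = (5, -10, 5)
  D4: (6, -11, 5) + (-1, 0, 1) = (5, -11, 6)
  D5: (6, -11, 5) + (0, -1, 1) = (6, -12, 6)

Answer: 7 -12 5
7 -11 4
6 -10 4
5 -10 5
5 -11 6
6 -12 6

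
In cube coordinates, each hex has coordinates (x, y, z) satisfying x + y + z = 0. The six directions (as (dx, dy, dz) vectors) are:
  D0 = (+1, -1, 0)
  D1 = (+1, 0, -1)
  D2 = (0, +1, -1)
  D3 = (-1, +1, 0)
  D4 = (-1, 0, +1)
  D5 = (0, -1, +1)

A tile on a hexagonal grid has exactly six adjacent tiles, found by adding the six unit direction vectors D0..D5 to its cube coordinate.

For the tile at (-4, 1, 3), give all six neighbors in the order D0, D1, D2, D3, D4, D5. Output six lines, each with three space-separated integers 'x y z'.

Center: (-4, 1, 3). Add each direction:
  D0: (-4, 1, 3) + (1, -1, 0) = (-3, 0, 3)
  D1: (-4, 1, 3) + (1, 0, -1) = (-3, 1, 2)
  D2: (-4, 1, 3) + (0, 1, -1) = (-4, 2, 2)
  D3: (-4, 1, 3) + (-1, 1, 0) = (-5, 2, 3)
  D4: (-4, 1, 3) + (-1, 0, 1) = (-5, 1, 4)
  D5: (-4, 1, 3) + (0, -1, 1) = (-4, 0, 4)

Answer: -3 0 3
-3 1 2
-4 2 2
-5 2 3
-5 1 4
-4 0 4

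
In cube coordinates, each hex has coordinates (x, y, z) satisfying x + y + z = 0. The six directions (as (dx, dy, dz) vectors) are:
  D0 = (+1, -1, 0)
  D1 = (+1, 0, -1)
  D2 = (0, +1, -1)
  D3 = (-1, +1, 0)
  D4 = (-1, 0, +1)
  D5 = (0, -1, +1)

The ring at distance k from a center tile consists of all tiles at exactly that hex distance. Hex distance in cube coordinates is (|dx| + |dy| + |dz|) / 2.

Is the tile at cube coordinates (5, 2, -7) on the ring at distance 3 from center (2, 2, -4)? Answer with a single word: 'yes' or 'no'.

Answer: yes

Derivation:
|px - cx| = |5 - 2| = 3
|py - cy| = |2 - 2| = 0
|pz - cz| = |-7 - (-4)| = 3
distance = (3+0+3)/2 = 6/2 = 3
radius = 3; distance == radius -> yes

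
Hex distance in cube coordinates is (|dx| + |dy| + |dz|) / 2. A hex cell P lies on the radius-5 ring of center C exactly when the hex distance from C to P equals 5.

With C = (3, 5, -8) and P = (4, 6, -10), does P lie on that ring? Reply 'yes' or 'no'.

Answer: no

Derivation:
|px - cx| = |4 - 3| = 1
|py - cy| = |6 - 5| = 1
|pz - cz| = |-10 - (-8)| = 2
distance = (1+1+2)/2 = 4/2 = 2
radius = 5; distance != radius -> no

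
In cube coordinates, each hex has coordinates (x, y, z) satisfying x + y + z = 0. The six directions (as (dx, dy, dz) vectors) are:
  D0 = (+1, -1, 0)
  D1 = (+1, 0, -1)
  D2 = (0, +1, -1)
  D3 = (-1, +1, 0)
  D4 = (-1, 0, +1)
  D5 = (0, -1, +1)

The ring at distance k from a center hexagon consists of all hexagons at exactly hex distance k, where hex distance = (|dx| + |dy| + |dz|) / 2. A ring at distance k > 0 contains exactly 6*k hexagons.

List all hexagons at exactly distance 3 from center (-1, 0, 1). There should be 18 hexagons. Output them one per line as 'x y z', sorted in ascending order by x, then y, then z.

Walk ring at distance 3 from (-1, 0, 1):
Start at center + D4*3 = (-4, 0, 4)
  hex 0: (-4, 0, 4)
  hex 1: (-3, -1, 4)
  hex 2: (-2, -2, 4)
  hex 3: (-1, -3, 4)
  hex 4: (0, -3, 3)
  hex 5: (1, -3, 2)
  hex 6: (2, -3, 1)
  hex 7: (2, -2, 0)
  hex 8: (2, -1, -1)
  hex 9: (2, 0, -2)
  hex 10: (1, 1, -2)
  hex 11: (0, 2, -2)
  hex 12: (-1, 3, -2)
  hex 13: (-2, 3, -1)
  hex 14: (-3, 3, 0)
  hex 15: (-4, 3, 1)
  hex 16: (-4, 2, 2)
  hex 17: (-4, 1, 3)
Sorted: 18 hexes.

Answer: -4 0 4
-4 1 3
-4 2 2
-4 3 1
-3 -1 4
-3 3 0
-2 -2 4
-2 3 -1
-1 -3 4
-1 3 -2
0 -3 3
0 2 -2
1 -3 2
1 1 -2
2 -3 1
2 -2 0
2 -1 -1
2 0 -2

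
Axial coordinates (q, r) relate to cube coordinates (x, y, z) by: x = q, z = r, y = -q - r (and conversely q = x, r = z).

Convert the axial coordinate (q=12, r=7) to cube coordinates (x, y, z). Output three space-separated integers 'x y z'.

x = q = 12
z = r = 7
y = -x - z = -(12) - (7) = -19

Answer: 12 -19 7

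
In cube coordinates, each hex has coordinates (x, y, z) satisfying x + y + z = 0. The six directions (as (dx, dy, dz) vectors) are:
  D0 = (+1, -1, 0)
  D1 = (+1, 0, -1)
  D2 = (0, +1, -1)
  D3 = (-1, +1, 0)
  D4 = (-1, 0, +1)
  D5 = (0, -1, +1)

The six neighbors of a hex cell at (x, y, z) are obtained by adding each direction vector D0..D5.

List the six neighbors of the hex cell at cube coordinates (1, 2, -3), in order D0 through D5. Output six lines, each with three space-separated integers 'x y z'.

Answer: 2 1 -3
2 2 -4
1 3 -4
0 3 -3
0 2 -2
1 1 -2

Derivation:
Center: (1, 2, -3). Add each direction:
  D0: (1, 2, -3) + (1, -1, 0) = (2, 1, -3)
  D1: (1, 2, -3) + (1, 0, -1) = (2, 2, -4)
  D2: (1, 2, -3) + (0, 1, -1) = (1, 3, -4)
  D3: (1, 2, -3) + (-1, 1, 0) = (0, 3, -3)
  D4: (1, 2, -3) + (-1, 0, 1) = (0, 2, -2)
  D5: (1, 2, -3) + (0, -1, 1) = (1, 1, -2)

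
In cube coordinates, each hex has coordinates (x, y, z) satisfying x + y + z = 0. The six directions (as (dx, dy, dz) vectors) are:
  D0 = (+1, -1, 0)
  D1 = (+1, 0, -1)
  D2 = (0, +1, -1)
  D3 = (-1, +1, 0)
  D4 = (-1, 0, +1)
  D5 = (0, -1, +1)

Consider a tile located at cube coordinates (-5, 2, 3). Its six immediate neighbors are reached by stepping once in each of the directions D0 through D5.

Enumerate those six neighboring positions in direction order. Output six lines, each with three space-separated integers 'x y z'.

Answer: -4 1 3
-4 2 2
-5 3 2
-6 3 3
-6 2 4
-5 1 4

Derivation:
Center: (-5, 2, 3). Add each direction:
  D0: (-5, 2, 3) + (1, -1, 0) = (-4, 1, 3)
  D1: (-5, 2, 3) + (1, 0, -1) = (-4, 2, 2)
  D2: (-5, 2, 3) + (0, 1, -1) = (-5, 3, 2)
  D3: (-5, 2, 3) + (-1, 1, 0) = (-6, 3, 3)
  D4: (-5, 2, 3) + (-1, 0, 1) = (-6, 2, 4)
  D5: (-5, 2, 3) + (0, -1, 1) = (-5, 1, 4)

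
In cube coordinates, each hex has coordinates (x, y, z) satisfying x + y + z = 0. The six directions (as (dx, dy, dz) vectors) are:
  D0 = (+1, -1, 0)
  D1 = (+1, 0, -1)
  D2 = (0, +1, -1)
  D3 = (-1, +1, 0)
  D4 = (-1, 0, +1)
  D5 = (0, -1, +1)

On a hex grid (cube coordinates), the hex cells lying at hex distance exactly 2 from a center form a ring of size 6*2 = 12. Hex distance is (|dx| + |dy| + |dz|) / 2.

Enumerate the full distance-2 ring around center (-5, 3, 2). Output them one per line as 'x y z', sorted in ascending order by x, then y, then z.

Walk ring at distance 2 from (-5, 3, 2):
Start at center + D4*2 = (-7, 3, 4)
  hex 0: (-7, 3, 4)
  hex 1: (-6, 2, 4)
  hex 2: (-5, 1, 4)
  hex 3: (-4, 1, 3)
  hex 4: (-3, 1, 2)
  hex 5: (-3, 2, 1)
  hex 6: (-3, 3, 0)
  hex 7: (-4, 4, 0)
  hex 8: (-5, 5, 0)
  hex 9: (-6, 5, 1)
  hex 10: (-7, 5, 2)
  hex 11: (-7, 4, 3)
Sorted: 12 hexes.

Answer: -7 3 4
-7 4 3
-7 5 2
-6 2 4
-6 5 1
-5 1 4
-5 5 0
-4 1 3
-4 4 0
-3 1 2
-3 2 1
-3 3 0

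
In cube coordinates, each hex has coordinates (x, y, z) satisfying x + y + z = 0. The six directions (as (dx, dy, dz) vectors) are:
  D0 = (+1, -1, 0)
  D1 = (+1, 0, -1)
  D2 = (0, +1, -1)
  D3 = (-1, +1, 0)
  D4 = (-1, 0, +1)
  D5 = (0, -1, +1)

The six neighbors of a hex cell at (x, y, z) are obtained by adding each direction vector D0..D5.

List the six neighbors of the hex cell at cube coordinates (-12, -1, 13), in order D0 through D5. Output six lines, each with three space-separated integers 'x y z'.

Answer: -11 -2 13
-11 -1 12
-12 0 12
-13 0 13
-13 -1 14
-12 -2 14

Derivation:
Center: (-12, -1, 13). Add each direction:
  D0: (-12, -1, 13) + (1, -1, 0) = (-11, -2, 13)
  D1: (-12, -1, 13) + (1, 0, -1) = (-11, -1, 12)
  D2: (-12, -1, 13) + (0, 1, -1) = (-12, 0, 12)
  D3: (-12, -1, 13) + (-1, 1, 0) = (-13, 0, 13)
  D4: (-12, -1, 13) + (-1, 0, 1) = (-13, -1, 14)
  D5: (-12, -1, 13) + (0, -1, 1) = (-12, -2, 14)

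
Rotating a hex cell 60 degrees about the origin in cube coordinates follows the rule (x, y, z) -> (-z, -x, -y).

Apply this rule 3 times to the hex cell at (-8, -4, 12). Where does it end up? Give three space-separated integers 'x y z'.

Answer: 8 4 -12

Derivation:
Start: (-8, -4, 12)
Step 1: (-8, -4, 12) -> (-(12), -(-8), -(-4)) = (-12, 8, 4)
Step 2: (-12, 8, 4) -> (-(4), -(-12), -(8)) = (-4, 12, -8)
Step 3: (-4, 12, -8) -> (-(-8), -(-4), -(12)) = (8, 4, -12)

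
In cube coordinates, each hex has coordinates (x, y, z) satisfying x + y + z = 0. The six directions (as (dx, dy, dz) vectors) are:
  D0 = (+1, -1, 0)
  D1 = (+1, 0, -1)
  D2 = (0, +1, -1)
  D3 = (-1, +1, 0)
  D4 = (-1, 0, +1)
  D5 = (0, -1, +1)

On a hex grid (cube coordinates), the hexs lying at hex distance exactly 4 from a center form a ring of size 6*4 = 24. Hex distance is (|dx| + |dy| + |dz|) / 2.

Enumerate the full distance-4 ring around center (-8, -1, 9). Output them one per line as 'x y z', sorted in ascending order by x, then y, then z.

Walk ring at distance 4 from (-8, -1, 9):
Start at center + D4*4 = (-12, -1, 13)
  hex 0: (-12, -1, 13)
  hex 1: (-11, -2, 13)
  hex 2: (-10, -3, 13)
  hex 3: (-9, -4, 13)
  hex 4: (-8, -5, 13)
  hex 5: (-7, -5, 12)
  hex 6: (-6, -5, 11)
  hex 7: (-5, -5, 10)
  hex 8: (-4, -5, 9)
  hex 9: (-4, -4, 8)
  hex 10: (-4, -3, 7)
  hex 11: (-4, -2, 6)
  hex 12: (-4, -1, 5)
  hex 13: (-5, 0, 5)
  hex 14: (-6, 1, 5)
  hex 15: (-7, 2, 5)
  hex 16: (-8, 3, 5)
  hex 17: (-9, 3, 6)
  hex 18: (-10, 3, 7)
  hex 19: (-11, 3, 8)
  hex 20: (-12, 3, 9)
  hex 21: (-12, 2, 10)
  hex 22: (-12, 1, 11)
  hex 23: (-12, 0, 12)
Sorted: 24 hexes.

Answer: -12 -1 13
-12 0 12
-12 1 11
-12 2 10
-12 3 9
-11 -2 13
-11 3 8
-10 -3 13
-10 3 7
-9 -4 13
-9 3 6
-8 -5 13
-8 3 5
-7 -5 12
-7 2 5
-6 -5 11
-6 1 5
-5 -5 10
-5 0 5
-4 -5 9
-4 -4 8
-4 -3 7
-4 -2 6
-4 -1 5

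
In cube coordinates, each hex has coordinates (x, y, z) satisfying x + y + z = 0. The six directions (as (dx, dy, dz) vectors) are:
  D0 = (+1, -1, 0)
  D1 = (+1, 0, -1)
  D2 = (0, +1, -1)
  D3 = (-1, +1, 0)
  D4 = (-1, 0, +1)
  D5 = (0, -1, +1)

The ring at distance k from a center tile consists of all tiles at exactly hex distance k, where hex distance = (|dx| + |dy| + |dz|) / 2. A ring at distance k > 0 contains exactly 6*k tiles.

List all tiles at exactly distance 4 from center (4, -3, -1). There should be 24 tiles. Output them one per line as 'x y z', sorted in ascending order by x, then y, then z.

Walk ring at distance 4 from (4, -3, -1):
Start at center + D4*4 = (0, -3, 3)
  hex 0: (0, -3, 3)
  hex 1: (1, -4, 3)
  hex 2: (2, -5, 3)
  hex 3: (3, -6, 3)
  hex 4: (4, -7, 3)
  hex 5: (5, -7, 2)
  hex 6: (6, -7, 1)
  hex 7: (7, -7, 0)
  hex 8: (8, -7, -1)
  hex 9: (8, -6, -2)
  hex 10: (8, -5, -3)
  hex 11: (8, -4, -4)
  hex 12: (8, -3, -5)
  hex 13: (7, -2, -5)
  hex 14: (6, -1, -5)
  hex 15: (5, 0, -5)
  hex 16: (4, 1, -5)
  hex 17: (3, 1, -4)
  hex 18: (2, 1, -3)
  hex 19: (1, 1, -2)
  hex 20: (0, 1, -1)
  hex 21: (0, 0, 0)
  hex 22: (0, -1, 1)
  hex 23: (0, -2, 2)
Sorted: 24 hexes.

Answer: 0 -3 3
0 -2 2
0 -1 1
0 0 0
0 1 -1
1 -4 3
1 1 -2
2 -5 3
2 1 -3
3 -6 3
3 1 -4
4 -7 3
4 1 -5
5 -7 2
5 0 -5
6 -7 1
6 -1 -5
7 -7 0
7 -2 -5
8 -7 -1
8 -6 -2
8 -5 -3
8 -4 -4
8 -3 -5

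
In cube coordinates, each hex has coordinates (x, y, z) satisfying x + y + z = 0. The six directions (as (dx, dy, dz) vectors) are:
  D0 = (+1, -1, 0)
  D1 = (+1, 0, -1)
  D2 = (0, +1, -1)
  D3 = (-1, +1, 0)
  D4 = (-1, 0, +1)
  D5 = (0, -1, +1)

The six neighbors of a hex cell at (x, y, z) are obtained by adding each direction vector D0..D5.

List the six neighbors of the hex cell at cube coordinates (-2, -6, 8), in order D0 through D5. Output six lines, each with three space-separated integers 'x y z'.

Center: (-2, -6, 8). Add each direction:
  D0: (-2, -6, 8) + (1, -1, 0) = (-1, -7, 8)
  D1: (-2, -6, 8) + (1, 0, -1) = (-1, -6, 7)
  D2: (-2, -6, 8) + (0, 1, -1) = (-2, -5, 7)
  D3: (-2, -6, 8) + (-1, 1, 0) = (-3, -5, 8)
  D4: (-2, -6, 8) + (-1, 0, 1) = (-3, -6, 9)
  D5: (-2, -6, 8) + (0, -1, 1) = (-2, -7, 9)

Answer: -1 -7 8
-1 -6 7
-2 -5 7
-3 -5 8
-3 -6 9
-2 -7 9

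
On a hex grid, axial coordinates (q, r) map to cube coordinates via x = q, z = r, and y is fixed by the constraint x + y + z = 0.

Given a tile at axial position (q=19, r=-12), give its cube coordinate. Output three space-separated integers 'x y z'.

x = q = 19
z = r = -12
y = -x - z = -(19) - (-12) = -7

Answer: 19 -7 -12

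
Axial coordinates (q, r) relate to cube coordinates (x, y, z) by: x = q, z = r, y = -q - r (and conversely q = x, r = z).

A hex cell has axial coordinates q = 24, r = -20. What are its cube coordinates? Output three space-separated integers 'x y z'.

Answer: 24 -4 -20

Derivation:
x = q = 24
z = r = -20
y = -x - z = -(24) - (-20) = -4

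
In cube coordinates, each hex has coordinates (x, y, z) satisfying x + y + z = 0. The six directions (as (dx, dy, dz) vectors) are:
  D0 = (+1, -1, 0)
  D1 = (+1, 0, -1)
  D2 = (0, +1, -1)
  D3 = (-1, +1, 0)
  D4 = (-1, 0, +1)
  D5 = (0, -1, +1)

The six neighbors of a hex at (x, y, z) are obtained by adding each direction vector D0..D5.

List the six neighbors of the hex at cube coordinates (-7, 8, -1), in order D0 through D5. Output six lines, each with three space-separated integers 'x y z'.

Center: (-7, 8, -1). Add each direction:
  D0: (-7, 8, -1) + (1, -1, 0) = (-6, 7, -1)
  D1: (-7, 8, -1) + (1, 0, -1) = (-6, 8, -2)
  D2: (-7, 8, -1) + (0, 1, -1) = (-7, 9, -2)
  D3: (-7, 8, -1) + (-1, 1, 0) = (-8, 9, -1)
  D4: (-7, 8, -1) + (-1, 0, 1) = (-8, 8, 0)
  D5: (-7, 8, -1) + (0, -1, 1) = (-7, 7, 0)

Answer: -6 7 -1
-6 8 -2
-7 9 -2
-8 9 -1
-8 8 0
-7 7 0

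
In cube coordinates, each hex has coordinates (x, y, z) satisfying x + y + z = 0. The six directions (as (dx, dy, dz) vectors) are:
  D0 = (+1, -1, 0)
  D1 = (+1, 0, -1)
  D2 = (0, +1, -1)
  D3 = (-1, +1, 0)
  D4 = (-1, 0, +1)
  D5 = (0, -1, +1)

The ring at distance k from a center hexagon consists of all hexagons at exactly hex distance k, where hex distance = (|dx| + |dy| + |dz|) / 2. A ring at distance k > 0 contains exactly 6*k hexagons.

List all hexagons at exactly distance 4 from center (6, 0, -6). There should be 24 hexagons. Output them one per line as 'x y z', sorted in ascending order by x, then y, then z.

Answer: 2 0 -2
2 1 -3
2 2 -4
2 3 -5
2 4 -6
3 -1 -2
3 4 -7
4 -2 -2
4 4 -8
5 -3 -2
5 4 -9
6 -4 -2
6 4 -10
7 -4 -3
7 3 -10
8 -4 -4
8 2 -10
9 -4 -5
9 1 -10
10 -4 -6
10 -3 -7
10 -2 -8
10 -1 -9
10 0 -10

Derivation:
Walk ring at distance 4 from (6, 0, -6):
Start at center + D4*4 = (2, 0, -2)
  hex 0: (2, 0, -2)
  hex 1: (3, -1, -2)
  hex 2: (4, -2, -2)
  hex 3: (5, -3, -2)
  hex 4: (6, -4, -2)
  hex 5: (7, -4, -3)
  hex 6: (8, -4, -4)
  hex 7: (9, -4, -5)
  hex 8: (10, -4, -6)
  hex 9: (10, -3, -7)
  hex 10: (10, -2, -8)
  hex 11: (10, -1, -9)
  hex 12: (10, 0, -10)
  hex 13: (9, 1, -10)
  hex 14: (8, 2, -10)
  hex 15: (7, 3, -10)
  hex 16: (6, 4, -10)
  hex 17: (5, 4, -9)
  hex 18: (4, 4, -8)
  hex 19: (3, 4, -7)
  hex 20: (2, 4, -6)
  hex 21: (2, 3, -5)
  hex 22: (2, 2, -4)
  hex 23: (2, 1, -3)
Sorted: 24 hexes.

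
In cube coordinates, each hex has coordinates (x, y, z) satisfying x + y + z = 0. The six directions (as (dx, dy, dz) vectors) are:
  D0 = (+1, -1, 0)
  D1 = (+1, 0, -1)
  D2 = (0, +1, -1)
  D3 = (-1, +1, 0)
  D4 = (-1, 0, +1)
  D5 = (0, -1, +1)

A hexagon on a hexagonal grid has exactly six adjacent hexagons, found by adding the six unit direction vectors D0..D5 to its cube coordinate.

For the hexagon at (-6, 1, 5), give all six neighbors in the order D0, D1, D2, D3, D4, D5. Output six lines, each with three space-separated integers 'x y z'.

Center: (-6, 1, 5). Add each direction:
  D0: (-6, 1, 5) + (1, -1, 0) = (-5, 0, 5)
  D1: (-6, 1, 5) + (1, 0, -1) = (-5, 1, 4)
  D2: (-6, 1, 5) + (0, 1, -1) = (-6, 2, 4)
  D3: (-6, 1, 5) + (-1, 1, 0) = (-7, 2, 5)
  D4: (-6, 1, 5) + (-1, 0, 1) = (-7, 1, 6)
  D5: (-6, 1, 5) + (0, -1, 1) = (-6, 0, 6)

Answer: -5 0 5
-5 1 4
-6 2 4
-7 2 5
-7 1 6
-6 0 6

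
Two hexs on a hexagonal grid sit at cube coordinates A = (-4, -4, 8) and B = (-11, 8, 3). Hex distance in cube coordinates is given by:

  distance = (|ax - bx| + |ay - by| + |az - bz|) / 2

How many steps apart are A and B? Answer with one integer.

|ax - bx| = |-4 - (-11)| = 7
|ay - by| = |-4 - 8| = 12
|az - bz| = |8 - 3| = 5
distance = (7 + 12 + 5) / 2 = 24 / 2 = 12

Answer: 12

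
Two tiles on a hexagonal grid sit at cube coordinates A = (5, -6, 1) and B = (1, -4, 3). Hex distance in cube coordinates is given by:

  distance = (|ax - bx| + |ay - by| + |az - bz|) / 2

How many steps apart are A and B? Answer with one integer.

|ax - bx| = |5 - 1| = 4
|ay - by| = |-6 - (-4)| = 2
|az - bz| = |1 - 3| = 2
distance = (4 + 2 + 2) / 2 = 8 / 2 = 4

Answer: 4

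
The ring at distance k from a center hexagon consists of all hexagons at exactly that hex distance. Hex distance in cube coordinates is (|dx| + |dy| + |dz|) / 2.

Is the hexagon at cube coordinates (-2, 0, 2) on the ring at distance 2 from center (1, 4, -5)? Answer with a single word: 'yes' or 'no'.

|px - cx| = |-2 - 1| = 3
|py - cy| = |0 - 4| = 4
|pz - cz| = |2 - (-5)| = 7
distance = (3+4+7)/2 = 14/2 = 7
radius = 2; distance != radius -> no

Answer: no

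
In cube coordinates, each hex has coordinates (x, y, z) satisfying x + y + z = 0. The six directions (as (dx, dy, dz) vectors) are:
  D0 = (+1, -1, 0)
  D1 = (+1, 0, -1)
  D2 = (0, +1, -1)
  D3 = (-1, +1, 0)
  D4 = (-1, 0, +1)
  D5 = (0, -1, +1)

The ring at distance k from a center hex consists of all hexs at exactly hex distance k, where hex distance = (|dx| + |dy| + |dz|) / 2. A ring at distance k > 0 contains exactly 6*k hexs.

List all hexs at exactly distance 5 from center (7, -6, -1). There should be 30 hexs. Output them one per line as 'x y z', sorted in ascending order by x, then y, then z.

Answer: 2 -6 4
2 -5 3
2 -4 2
2 -3 1
2 -2 0
2 -1 -1
3 -7 4
3 -1 -2
4 -8 4
4 -1 -3
5 -9 4
5 -1 -4
6 -10 4
6 -1 -5
7 -11 4
7 -1 -6
8 -11 3
8 -2 -6
9 -11 2
9 -3 -6
10 -11 1
10 -4 -6
11 -11 0
11 -5 -6
12 -11 -1
12 -10 -2
12 -9 -3
12 -8 -4
12 -7 -5
12 -6 -6

Derivation:
Walk ring at distance 5 from (7, -6, -1):
Start at center + D4*5 = (2, -6, 4)
  hex 0: (2, -6, 4)
  hex 1: (3, -7, 4)
  hex 2: (4, -8, 4)
  hex 3: (5, -9, 4)
  hex 4: (6, -10, 4)
  hex 5: (7, -11, 4)
  hex 6: (8, -11, 3)
  hex 7: (9, -11, 2)
  hex 8: (10, -11, 1)
  hex 9: (11, -11, 0)
  hex 10: (12, -11, -1)
  hex 11: (12, -10, -2)
  hex 12: (12, -9, -3)
  hex 13: (12, -8, -4)
  hex 14: (12, -7, -5)
  hex 15: (12, -6, -6)
  hex 16: (11, -5, -6)
  hex 17: (10, -4, -6)
  hex 18: (9, -3, -6)
  hex 19: (8, -2, -6)
  hex 20: (7, -1, -6)
  hex 21: (6, -1, -5)
  hex 22: (5, -1, -4)
  hex 23: (4, -1, -3)
  hex 24: (3, -1, -2)
  hex 25: (2, -1, -1)
  hex 26: (2, -2, 0)
  hex 27: (2, -3, 1)
  hex 28: (2, -4, 2)
  hex 29: (2, -5, 3)
Sorted: 30 hexes.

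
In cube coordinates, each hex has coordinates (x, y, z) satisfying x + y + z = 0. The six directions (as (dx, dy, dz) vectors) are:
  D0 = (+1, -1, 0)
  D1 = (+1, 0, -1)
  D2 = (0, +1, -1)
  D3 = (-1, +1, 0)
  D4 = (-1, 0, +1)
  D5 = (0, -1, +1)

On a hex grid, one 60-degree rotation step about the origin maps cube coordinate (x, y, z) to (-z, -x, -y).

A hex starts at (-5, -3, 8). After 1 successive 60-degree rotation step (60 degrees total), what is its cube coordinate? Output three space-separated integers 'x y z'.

Start: (-5, -3, 8)
Step 1: (-5, -3, 8) -> (-(8), -(-5), -(-3)) = (-8, 5, 3)

Answer: -8 5 3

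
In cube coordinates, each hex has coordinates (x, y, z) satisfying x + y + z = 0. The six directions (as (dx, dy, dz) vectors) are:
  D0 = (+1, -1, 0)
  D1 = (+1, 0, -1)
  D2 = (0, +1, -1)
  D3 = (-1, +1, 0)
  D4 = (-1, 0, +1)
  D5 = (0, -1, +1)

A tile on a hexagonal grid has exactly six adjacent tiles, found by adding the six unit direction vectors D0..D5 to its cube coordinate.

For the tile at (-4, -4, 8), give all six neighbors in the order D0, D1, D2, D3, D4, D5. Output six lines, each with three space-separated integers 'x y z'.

Answer: -3 -5 8
-3 -4 7
-4 -3 7
-5 -3 8
-5 -4 9
-4 -5 9

Derivation:
Center: (-4, -4, 8). Add each direction:
  D0: (-4, -4, 8) + (1, -1, 0) = (-3, -5, 8)
  D1: (-4, -4, 8) + (1, 0, -1) = (-3, -4, 7)
  D2: (-4, -4, 8) + (0, 1, -1) = (-4, -3, 7)
  D3: (-4, -4, 8) + (-1, 1, 0) = (-5, -3, 8)
  D4: (-4, -4, 8) + (-1, 0, 1) = (-5, -4, 9)
  D5: (-4, -4, 8) + (0, -1, 1) = (-4, -5, 9)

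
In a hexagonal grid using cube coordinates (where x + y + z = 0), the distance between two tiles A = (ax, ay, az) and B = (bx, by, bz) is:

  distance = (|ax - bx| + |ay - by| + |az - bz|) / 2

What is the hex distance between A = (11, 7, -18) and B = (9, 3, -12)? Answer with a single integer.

|ax - bx| = |11 - 9| = 2
|ay - by| = |7 - 3| = 4
|az - bz| = |-18 - (-12)| = 6
distance = (2 + 4 + 6) / 2 = 12 / 2 = 6

Answer: 6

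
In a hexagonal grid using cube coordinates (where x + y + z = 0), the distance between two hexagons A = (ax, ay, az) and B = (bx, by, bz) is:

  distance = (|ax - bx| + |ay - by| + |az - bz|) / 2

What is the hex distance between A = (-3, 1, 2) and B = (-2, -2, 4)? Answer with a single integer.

Answer: 3

Derivation:
|ax - bx| = |-3 - (-2)| = 1
|ay - by| = |1 - (-2)| = 3
|az - bz| = |2 - 4| = 2
distance = (1 + 3 + 2) / 2 = 6 / 2 = 3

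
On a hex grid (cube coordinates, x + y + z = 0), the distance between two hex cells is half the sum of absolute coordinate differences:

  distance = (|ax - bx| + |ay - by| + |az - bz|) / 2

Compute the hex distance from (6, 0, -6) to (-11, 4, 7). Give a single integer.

|ax - bx| = |6 - (-11)| = 17
|ay - by| = |0 - 4| = 4
|az - bz| = |-6 - 7| = 13
distance = (17 + 4 + 13) / 2 = 34 / 2 = 17

Answer: 17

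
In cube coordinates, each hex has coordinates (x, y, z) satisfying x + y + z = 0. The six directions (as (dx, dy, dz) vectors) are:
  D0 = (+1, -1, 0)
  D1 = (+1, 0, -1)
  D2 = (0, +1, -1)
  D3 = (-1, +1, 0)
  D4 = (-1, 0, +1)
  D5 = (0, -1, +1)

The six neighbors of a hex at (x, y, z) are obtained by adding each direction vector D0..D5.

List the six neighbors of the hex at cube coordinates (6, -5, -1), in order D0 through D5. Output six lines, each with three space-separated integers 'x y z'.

Center: (6, -5, -1). Add each direction:
  D0: (6, -5, -1) + (1, -1, 0) = (7, -6, -1)
  D1: (6, -5, -1) + (1, 0, -1) = (7, -5, -2)
  D2: (6, -5, -1) + (0, 1, -1) = (6, -4, -2)
  D3: (6, -5, -1) + (-1, 1, 0) = (5, -4, -1)
  D4: (6, -5, -1) + (-1, 0, 1) = (5, -5, 0)
  D5: (6, -5, -1) + (0, -1, 1) = (6, -6, 0)

Answer: 7 -6 -1
7 -5 -2
6 -4 -2
5 -4 -1
5 -5 0
6 -6 0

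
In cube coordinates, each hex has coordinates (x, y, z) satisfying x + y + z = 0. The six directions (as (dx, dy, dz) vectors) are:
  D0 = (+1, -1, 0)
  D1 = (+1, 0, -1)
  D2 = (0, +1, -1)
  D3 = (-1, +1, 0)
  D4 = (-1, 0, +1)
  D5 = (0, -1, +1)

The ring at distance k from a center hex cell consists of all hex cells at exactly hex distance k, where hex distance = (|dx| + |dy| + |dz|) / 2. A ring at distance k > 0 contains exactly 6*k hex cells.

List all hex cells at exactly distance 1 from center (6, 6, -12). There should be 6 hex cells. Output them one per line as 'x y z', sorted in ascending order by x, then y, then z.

Walk ring at distance 1 from (6, 6, -12):
Start at center + D4*1 = (5, 6, -11)
  hex 0: (5, 6, -11)
  hex 1: (6, 5, -11)
  hex 2: (7, 5, -12)
  hex 3: (7, 6, -13)
  hex 4: (6, 7, -13)
  hex 5: (5, 7, -12)
Sorted: 6 hexes.

Answer: 5 6 -11
5 7 -12
6 5 -11
6 7 -13
7 5 -12
7 6 -13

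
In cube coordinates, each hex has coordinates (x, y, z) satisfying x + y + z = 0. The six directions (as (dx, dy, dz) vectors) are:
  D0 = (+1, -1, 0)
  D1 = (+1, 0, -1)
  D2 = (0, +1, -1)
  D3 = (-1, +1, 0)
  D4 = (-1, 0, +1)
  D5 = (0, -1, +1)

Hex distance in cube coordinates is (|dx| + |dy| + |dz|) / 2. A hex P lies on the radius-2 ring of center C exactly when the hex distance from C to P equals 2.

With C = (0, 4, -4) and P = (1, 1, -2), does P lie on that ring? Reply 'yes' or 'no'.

Answer: no

Derivation:
|px - cx| = |1 - 0| = 1
|py - cy| = |1 - 4| = 3
|pz - cz| = |-2 - (-4)| = 2
distance = (1+3+2)/2 = 6/2 = 3
radius = 2; distance != radius -> no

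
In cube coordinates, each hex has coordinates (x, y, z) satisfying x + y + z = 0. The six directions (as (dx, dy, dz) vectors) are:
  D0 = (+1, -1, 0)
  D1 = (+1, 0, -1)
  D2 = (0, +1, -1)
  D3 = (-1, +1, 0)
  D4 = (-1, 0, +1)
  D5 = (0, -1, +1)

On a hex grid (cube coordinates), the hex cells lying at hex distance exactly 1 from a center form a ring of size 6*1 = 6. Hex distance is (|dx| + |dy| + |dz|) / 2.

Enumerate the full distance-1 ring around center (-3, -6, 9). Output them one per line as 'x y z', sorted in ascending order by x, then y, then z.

Walk ring at distance 1 from (-3, -6, 9):
Start at center + D4*1 = (-4, -6, 10)
  hex 0: (-4, -6, 10)
  hex 1: (-3, -7, 10)
  hex 2: (-2, -7, 9)
  hex 3: (-2, -6, 8)
  hex 4: (-3, -5, 8)
  hex 5: (-4, -5, 9)
Sorted: 6 hexes.

Answer: -4 -6 10
-4 -5 9
-3 -7 10
-3 -5 8
-2 -7 9
-2 -6 8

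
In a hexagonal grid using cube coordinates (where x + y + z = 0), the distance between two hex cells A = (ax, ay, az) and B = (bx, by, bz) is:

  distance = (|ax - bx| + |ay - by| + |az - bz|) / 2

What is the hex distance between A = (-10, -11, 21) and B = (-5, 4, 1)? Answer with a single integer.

|ax - bx| = |-10 - (-5)| = 5
|ay - by| = |-11 - 4| = 15
|az - bz| = |21 - 1| = 20
distance = (5 + 15 + 20) / 2 = 40 / 2 = 20

Answer: 20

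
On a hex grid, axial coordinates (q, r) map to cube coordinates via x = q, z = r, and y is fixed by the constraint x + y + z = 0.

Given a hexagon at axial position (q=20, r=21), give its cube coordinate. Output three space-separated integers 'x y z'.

x = q = 20
z = r = 21
y = -x - z = -(20) - (21) = -41

Answer: 20 -41 21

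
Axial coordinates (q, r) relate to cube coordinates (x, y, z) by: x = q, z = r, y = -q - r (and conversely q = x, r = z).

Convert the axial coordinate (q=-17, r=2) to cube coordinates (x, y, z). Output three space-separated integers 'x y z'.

Answer: -17 15 2

Derivation:
x = q = -17
z = r = 2
y = -x - z = -(-17) - (2) = 15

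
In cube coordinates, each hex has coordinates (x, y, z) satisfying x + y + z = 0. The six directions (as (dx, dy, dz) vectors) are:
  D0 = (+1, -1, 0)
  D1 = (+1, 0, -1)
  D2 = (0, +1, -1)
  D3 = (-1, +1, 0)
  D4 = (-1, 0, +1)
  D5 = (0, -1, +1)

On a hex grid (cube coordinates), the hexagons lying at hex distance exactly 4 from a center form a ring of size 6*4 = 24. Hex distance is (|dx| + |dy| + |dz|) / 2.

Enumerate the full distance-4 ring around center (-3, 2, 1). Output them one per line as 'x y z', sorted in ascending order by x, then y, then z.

Walk ring at distance 4 from (-3, 2, 1):
Start at center + D4*4 = (-7, 2, 5)
  hex 0: (-7, 2, 5)
  hex 1: (-6, 1, 5)
  hex 2: (-5, 0, 5)
  hex 3: (-4, -1, 5)
  hex 4: (-3, -2, 5)
  hex 5: (-2, -2, 4)
  hex 6: (-1, -2, 3)
  hex 7: (0, -2, 2)
  hex 8: (1, -2, 1)
  hex 9: (1, -1, 0)
  hex 10: (1, 0, -1)
  hex 11: (1, 1, -2)
  hex 12: (1, 2, -3)
  hex 13: (0, 3, -3)
  hex 14: (-1, 4, -3)
  hex 15: (-2, 5, -3)
  hex 16: (-3, 6, -3)
  hex 17: (-4, 6, -2)
  hex 18: (-5, 6, -1)
  hex 19: (-6, 6, 0)
  hex 20: (-7, 6, 1)
  hex 21: (-7, 5, 2)
  hex 22: (-7, 4, 3)
  hex 23: (-7, 3, 4)
Sorted: 24 hexes.

Answer: -7 2 5
-7 3 4
-7 4 3
-7 5 2
-7 6 1
-6 1 5
-6 6 0
-5 0 5
-5 6 -1
-4 -1 5
-4 6 -2
-3 -2 5
-3 6 -3
-2 -2 4
-2 5 -3
-1 -2 3
-1 4 -3
0 -2 2
0 3 -3
1 -2 1
1 -1 0
1 0 -1
1 1 -2
1 2 -3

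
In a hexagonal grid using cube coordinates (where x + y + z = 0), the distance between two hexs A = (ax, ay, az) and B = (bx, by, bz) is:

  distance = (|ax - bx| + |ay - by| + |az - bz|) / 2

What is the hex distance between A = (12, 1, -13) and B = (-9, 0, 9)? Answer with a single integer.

|ax - bx| = |12 - (-9)| = 21
|ay - by| = |1 - 0| = 1
|az - bz| = |-13 - 9| = 22
distance = (21 + 1 + 22) / 2 = 44 / 2 = 22

Answer: 22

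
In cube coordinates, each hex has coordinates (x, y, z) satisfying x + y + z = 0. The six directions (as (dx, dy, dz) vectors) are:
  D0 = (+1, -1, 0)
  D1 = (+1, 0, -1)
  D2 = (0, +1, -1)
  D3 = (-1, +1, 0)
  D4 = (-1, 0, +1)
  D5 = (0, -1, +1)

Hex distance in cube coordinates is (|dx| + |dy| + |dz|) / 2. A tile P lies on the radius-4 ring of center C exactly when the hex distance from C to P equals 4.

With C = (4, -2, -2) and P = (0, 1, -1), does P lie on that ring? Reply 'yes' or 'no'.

Answer: yes

Derivation:
|px - cx| = |0 - 4| = 4
|py - cy| = |1 - (-2)| = 3
|pz - cz| = |-1 - (-2)| = 1
distance = (4+3+1)/2 = 8/2 = 4
radius = 4; distance == radius -> yes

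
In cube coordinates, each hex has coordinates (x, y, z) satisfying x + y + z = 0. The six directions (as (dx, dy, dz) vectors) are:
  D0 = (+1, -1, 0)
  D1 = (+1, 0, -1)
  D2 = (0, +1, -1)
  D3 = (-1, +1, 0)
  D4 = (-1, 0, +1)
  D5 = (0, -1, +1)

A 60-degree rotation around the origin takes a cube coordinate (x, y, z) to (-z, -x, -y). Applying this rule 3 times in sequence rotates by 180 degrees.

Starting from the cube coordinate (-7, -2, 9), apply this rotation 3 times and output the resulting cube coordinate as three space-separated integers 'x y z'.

Start: (-7, -2, 9)
Step 1: (-7, -2, 9) -> (-(9), -(-7), -(-2)) = (-9, 7, 2)
Step 2: (-9, 7, 2) -> (-(2), -(-9), -(7)) = (-2, 9, -7)
Step 3: (-2, 9, -7) -> (-(-7), -(-2), -(9)) = (7, 2, -9)

Answer: 7 2 -9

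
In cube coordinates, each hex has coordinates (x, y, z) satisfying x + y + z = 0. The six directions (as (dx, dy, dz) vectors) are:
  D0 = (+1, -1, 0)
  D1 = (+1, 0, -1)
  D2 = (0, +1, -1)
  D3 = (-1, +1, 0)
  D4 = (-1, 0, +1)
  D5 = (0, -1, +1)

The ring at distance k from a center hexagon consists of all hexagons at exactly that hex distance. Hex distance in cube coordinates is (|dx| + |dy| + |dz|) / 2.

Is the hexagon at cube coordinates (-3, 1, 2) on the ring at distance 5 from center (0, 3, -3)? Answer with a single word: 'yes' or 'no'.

|px - cx| = |-3 - 0| = 3
|py - cy| = |1 - 3| = 2
|pz - cz| = |2 - (-3)| = 5
distance = (3+2+5)/2 = 10/2 = 5
radius = 5; distance == radius -> yes

Answer: yes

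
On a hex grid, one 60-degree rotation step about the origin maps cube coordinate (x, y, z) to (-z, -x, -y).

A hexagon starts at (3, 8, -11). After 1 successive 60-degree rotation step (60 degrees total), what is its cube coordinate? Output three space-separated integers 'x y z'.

Start: (3, 8, -11)
Step 1: (3, 8, -11) -> (-(-11), -(3), -(8)) = (11, -3, -8)

Answer: 11 -3 -8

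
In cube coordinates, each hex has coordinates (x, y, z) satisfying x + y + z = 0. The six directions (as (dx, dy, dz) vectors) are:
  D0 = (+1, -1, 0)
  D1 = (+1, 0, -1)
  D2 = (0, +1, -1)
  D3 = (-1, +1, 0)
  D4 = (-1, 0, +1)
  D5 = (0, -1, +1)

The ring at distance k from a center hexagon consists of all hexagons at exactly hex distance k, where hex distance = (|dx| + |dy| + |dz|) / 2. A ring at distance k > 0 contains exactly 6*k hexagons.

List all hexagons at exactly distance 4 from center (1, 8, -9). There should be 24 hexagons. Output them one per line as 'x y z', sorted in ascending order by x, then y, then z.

Walk ring at distance 4 from (1, 8, -9):
Start at center + D4*4 = (-3, 8, -5)
  hex 0: (-3, 8, -5)
  hex 1: (-2, 7, -5)
  hex 2: (-1, 6, -5)
  hex 3: (0, 5, -5)
  hex 4: (1, 4, -5)
  hex 5: (2, 4, -6)
  hex 6: (3, 4, -7)
  hex 7: (4, 4, -8)
  hex 8: (5, 4, -9)
  hex 9: (5, 5, -10)
  hex 10: (5, 6, -11)
  hex 11: (5, 7, -12)
  hex 12: (5, 8, -13)
  hex 13: (4, 9, -13)
  hex 14: (3, 10, -13)
  hex 15: (2, 11, -13)
  hex 16: (1, 12, -13)
  hex 17: (0, 12, -12)
  hex 18: (-1, 12, -11)
  hex 19: (-2, 12, -10)
  hex 20: (-3, 12, -9)
  hex 21: (-3, 11, -8)
  hex 22: (-3, 10, -7)
  hex 23: (-3, 9, -6)
Sorted: 24 hexes.

Answer: -3 8 -5
-3 9 -6
-3 10 -7
-3 11 -8
-3 12 -9
-2 7 -5
-2 12 -10
-1 6 -5
-1 12 -11
0 5 -5
0 12 -12
1 4 -5
1 12 -13
2 4 -6
2 11 -13
3 4 -7
3 10 -13
4 4 -8
4 9 -13
5 4 -9
5 5 -10
5 6 -11
5 7 -12
5 8 -13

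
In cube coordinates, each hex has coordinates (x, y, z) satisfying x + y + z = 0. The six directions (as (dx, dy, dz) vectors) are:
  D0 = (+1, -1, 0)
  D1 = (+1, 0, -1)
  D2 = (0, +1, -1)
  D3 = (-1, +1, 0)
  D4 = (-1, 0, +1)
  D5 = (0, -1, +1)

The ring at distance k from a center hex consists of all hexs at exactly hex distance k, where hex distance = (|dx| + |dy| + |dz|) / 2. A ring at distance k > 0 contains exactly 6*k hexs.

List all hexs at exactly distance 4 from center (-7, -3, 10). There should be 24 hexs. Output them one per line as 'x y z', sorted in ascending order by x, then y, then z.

Walk ring at distance 4 from (-7, -3, 10):
Start at center + D4*4 = (-11, -3, 14)
  hex 0: (-11, -3, 14)
  hex 1: (-10, -4, 14)
  hex 2: (-9, -5, 14)
  hex 3: (-8, -6, 14)
  hex 4: (-7, -7, 14)
  hex 5: (-6, -7, 13)
  hex 6: (-5, -7, 12)
  hex 7: (-4, -7, 11)
  hex 8: (-3, -7, 10)
  hex 9: (-3, -6, 9)
  hex 10: (-3, -5, 8)
  hex 11: (-3, -4, 7)
  hex 12: (-3, -3, 6)
  hex 13: (-4, -2, 6)
  hex 14: (-5, -1, 6)
  hex 15: (-6, 0, 6)
  hex 16: (-7, 1, 6)
  hex 17: (-8, 1, 7)
  hex 18: (-9, 1, 8)
  hex 19: (-10, 1, 9)
  hex 20: (-11, 1, 10)
  hex 21: (-11, 0, 11)
  hex 22: (-11, -1, 12)
  hex 23: (-11, -2, 13)
Sorted: 24 hexes.

Answer: -11 -3 14
-11 -2 13
-11 -1 12
-11 0 11
-11 1 10
-10 -4 14
-10 1 9
-9 -5 14
-9 1 8
-8 -6 14
-8 1 7
-7 -7 14
-7 1 6
-6 -7 13
-6 0 6
-5 -7 12
-5 -1 6
-4 -7 11
-4 -2 6
-3 -7 10
-3 -6 9
-3 -5 8
-3 -4 7
-3 -3 6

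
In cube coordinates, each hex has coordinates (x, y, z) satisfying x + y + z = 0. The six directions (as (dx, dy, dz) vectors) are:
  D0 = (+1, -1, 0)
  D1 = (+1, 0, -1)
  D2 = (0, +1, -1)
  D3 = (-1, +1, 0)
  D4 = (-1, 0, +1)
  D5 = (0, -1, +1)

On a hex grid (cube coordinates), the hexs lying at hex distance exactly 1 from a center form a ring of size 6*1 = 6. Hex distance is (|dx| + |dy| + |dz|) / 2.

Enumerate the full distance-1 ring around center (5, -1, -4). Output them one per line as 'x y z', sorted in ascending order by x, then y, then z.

Answer: 4 -1 -3
4 0 -4
5 -2 -3
5 0 -5
6 -2 -4
6 -1 -5

Derivation:
Walk ring at distance 1 from (5, -1, -4):
Start at center + D4*1 = (4, -1, -3)
  hex 0: (4, -1, -3)
  hex 1: (5, -2, -3)
  hex 2: (6, -2, -4)
  hex 3: (6, -1, -5)
  hex 4: (5, 0, -5)
  hex 5: (4, 0, -4)
Sorted: 6 hexes.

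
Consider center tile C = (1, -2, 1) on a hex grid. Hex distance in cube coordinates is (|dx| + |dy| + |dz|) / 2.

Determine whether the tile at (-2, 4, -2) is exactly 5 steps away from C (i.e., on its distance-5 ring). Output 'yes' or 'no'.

Answer: no

Derivation:
|px - cx| = |-2 - 1| = 3
|py - cy| = |4 - (-2)| = 6
|pz - cz| = |-2 - 1| = 3
distance = (3+6+3)/2 = 12/2 = 6
radius = 5; distance != radius -> no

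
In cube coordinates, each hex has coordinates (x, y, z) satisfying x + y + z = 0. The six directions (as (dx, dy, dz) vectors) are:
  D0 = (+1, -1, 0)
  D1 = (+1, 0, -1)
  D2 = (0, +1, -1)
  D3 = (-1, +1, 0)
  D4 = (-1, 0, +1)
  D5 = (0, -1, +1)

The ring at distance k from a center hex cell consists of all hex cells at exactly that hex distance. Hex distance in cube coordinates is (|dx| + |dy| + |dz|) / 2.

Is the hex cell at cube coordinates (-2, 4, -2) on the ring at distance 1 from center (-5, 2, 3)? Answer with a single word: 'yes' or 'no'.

Answer: no

Derivation:
|px - cx| = |-2 - (-5)| = 3
|py - cy| = |4 - 2| = 2
|pz - cz| = |-2 - 3| = 5
distance = (3+2+5)/2 = 10/2 = 5
radius = 1; distance != radius -> no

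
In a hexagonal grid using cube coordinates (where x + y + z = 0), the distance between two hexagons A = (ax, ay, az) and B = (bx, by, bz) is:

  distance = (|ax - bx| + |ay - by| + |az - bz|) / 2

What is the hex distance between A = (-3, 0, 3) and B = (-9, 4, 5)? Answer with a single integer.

|ax - bx| = |-3 - (-9)| = 6
|ay - by| = |0 - 4| = 4
|az - bz| = |3 - 5| = 2
distance = (6 + 4 + 2) / 2 = 12 / 2 = 6

Answer: 6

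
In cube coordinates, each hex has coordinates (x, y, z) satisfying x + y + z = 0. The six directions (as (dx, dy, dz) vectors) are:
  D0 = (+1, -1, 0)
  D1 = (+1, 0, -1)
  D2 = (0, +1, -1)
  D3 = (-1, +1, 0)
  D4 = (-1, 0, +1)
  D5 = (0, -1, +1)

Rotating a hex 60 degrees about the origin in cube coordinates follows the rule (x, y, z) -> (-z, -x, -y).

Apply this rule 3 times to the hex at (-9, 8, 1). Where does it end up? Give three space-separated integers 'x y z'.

Start: (-9, 8, 1)
Step 1: (-9, 8, 1) -> (-(1), -(-9), -(8)) = (-1, 9, -8)
Step 2: (-1, 9, -8) -> (-(-8), -(-1), -(9)) = (8, 1, -9)
Step 3: (8, 1, -9) -> (-(-9), -(8), -(1)) = (9, -8, -1)

Answer: 9 -8 -1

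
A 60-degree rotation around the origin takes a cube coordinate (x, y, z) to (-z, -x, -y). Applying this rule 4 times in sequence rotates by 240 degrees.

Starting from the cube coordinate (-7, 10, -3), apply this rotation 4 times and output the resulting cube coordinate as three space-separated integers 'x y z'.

Answer: -3 -7 10

Derivation:
Start: (-7, 10, -3)
Step 1: (-7, 10, -3) -> (-(-3), -(-7), -(10)) = (3, 7, -10)
Step 2: (3, 7, -10) -> (-(-10), -(3), -(7)) = (10, -3, -7)
Step 3: (10, -3, -7) -> (-(-7), -(10), -(-3)) = (7, -10, 3)
Step 4: (7, -10, 3) -> (-(3), -(7), -(-10)) = (-3, -7, 10)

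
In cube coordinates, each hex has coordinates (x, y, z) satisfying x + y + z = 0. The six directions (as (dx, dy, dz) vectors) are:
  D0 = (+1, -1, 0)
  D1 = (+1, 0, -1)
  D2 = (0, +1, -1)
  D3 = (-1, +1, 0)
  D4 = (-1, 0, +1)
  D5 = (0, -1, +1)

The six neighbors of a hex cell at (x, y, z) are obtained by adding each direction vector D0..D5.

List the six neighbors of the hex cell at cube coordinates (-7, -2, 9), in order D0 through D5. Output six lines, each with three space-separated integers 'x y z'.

Center: (-7, -2, 9). Add each direction:
  D0: (-7, -2, 9) + (1, -1, 0) = (-6, -3, 9)
  D1: (-7, -2, 9) + (1, 0, -1) = (-6, -2, 8)
  D2: (-7, -2, 9) + (0, 1, -1) = (-7, -1, 8)
  D3: (-7, -2, 9) + (-1, 1, 0) = (-8, -1, 9)
  D4: (-7, -2, 9) + (-1, 0, 1) = (-8, -2, 10)
  D5: (-7, -2, 9) + (0, -1, 1) = (-7, -3, 10)

Answer: -6 -3 9
-6 -2 8
-7 -1 8
-8 -1 9
-8 -2 10
-7 -3 10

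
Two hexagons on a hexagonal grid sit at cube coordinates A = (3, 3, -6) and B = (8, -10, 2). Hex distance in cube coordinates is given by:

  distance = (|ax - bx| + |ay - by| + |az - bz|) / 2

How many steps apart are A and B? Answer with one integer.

|ax - bx| = |3 - 8| = 5
|ay - by| = |3 - (-10)| = 13
|az - bz| = |-6 - 2| = 8
distance = (5 + 13 + 8) / 2 = 26 / 2 = 13

Answer: 13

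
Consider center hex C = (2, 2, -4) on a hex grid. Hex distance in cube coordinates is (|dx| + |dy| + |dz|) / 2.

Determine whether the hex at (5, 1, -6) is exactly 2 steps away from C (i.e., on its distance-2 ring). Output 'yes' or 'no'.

Answer: no

Derivation:
|px - cx| = |5 - 2| = 3
|py - cy| = |1 - 2| = 1
|pz - cz| = |-6 - (-4)| = 2
distance = (3+1+2)/2 = 6/2 = 3
radius = 2; distance != radius -> no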